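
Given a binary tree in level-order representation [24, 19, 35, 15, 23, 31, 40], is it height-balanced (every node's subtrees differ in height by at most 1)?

Tree (level-order array): [24, 19, 35, 15, 23, 31, 40]
Definition: a tree is height-balanced if, at every node, |h(left) - h(right)| <= 1 (empty subtree has height -1).
Bottom-up per-node check:
  node 15: h_left=-1, h_right=-1, diff=0 [OK], height=0
  node 23: h_left=-1, h_right=-1, diff=0 [OK], height=0
  node 19: h_left=0, h_right=0, diff=0 [OK], height=1
  node 31: h_left=-1, h_right=-1, diff=0 [OK], height=0
  node 40: h_left=-1, h_right=-1, diff=0 [OK], height=0
  node 35: h_left=0, h_right=0, diff=0 [OK], height=1
  node 24: h_left=1, h_right=1, diff=0 [OK], height=2
All nodes satisfy the balance condition.
Result: Balanced


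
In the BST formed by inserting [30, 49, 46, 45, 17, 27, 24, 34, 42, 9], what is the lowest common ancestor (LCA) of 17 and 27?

Tree insertion order: [30, 49, 46, 45, 17, 27, 24, 34, 42, 9]
Tree (level-order array): [30, 17, 49, 9, 27, 46, None, None, None, 24, None, 45, None, None, None, 34, None, None, 42]
In a BST, the LCA of p=17, q=27 is the first node v on the
root-to-leaf path with p <= v <= q (go left if both < v, right if both > v).
Walk from root:
  at 30: both 17 and 27 < 30, go left
  at 17: 17 <= 17 <= 27, this is the LCA
LCA = 17


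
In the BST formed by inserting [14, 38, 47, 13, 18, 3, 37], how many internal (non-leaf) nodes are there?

Tree built from: [14, 38, 47, 13, 18, 3, 37]
Tree (level-order array): [14, 13, 38, 3, None, 18, 47, None, None, None, 37]
Rule: An internal node has at least one child.
Per-node child counts:
  node 14: 2 child(ren)
  node 13: 1 child(ren)
  node 3: 0 child(ren)
  node 38: 2 child(ren)
  node 18: 1 child(ren)
  node 37: 0 child(ren)
  node 47: 0 child(ren)
Matching nodes: [14, 13, 38, 18]
Count of internal (non-leaf) nodes: 4


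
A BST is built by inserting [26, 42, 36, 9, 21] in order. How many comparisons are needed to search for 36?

Search path for 36: 26 -> 42 -> 36
Found: True
Comparisons: 3


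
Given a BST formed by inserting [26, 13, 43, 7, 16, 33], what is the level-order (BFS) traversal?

Tree insertion order: [26, 13, 43, 7, 16, 33]
Tree (level-order array): [26, 13, 43, 7, 16, 33]
BFS from the root, enqueuing left then right child of each popped node:
  queue [26] -> pop 26, enqueue [13, 43], visited so far: [26]
  queue [13, 43] -> pop 13, enqueue [7, 16], visited so far: [26, 13]
  queue [43, 7, 16] -> pop 43, enqueue [33], visited so far: [26, 13, 43]
  queue [7, 16, 33] -> pop 7, enqueue [none], visited so far: [26, 13, 43, 7]
  queue [16, 33] -> pop 16, enqueue [none], visited so far: [26, 13, 43, 7, 16]
  queue [33] -> pop 33, enqueue [none], visited so far: [26, 13, 43, 7, 16, 33]
Result: [26, 13, 43, 7, 16, 33]


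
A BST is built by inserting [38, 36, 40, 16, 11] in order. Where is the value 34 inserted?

Starting tree (level order): [38, 36, 40, 16, None, None, None, 11]
Insertion path: 38 -> 36 -> 16
Result: insert 34 as right child of 16
Final tree (level order): [38, 36, 40, 16, None, None, None, 11, 34]


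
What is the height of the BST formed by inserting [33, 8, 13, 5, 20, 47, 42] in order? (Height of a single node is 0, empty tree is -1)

Insertion order: [33, 8, 13, 5, 20, 47, 42]
Tree (level-order array): [33, 8, 47, 5, 13, 42, None, None, None, None, 20]
Compute height bottom-up (empty subtree = -1):
  height(5) = 1 + max(-1, -1) = 0
  height(20) = 1 + max(-1, -1) = 0
  height(13) = 1 + max(-1, 0) = 1
  height(8) = 1 + max(0, 1) = 2
  height(42) = 1 + max(-1, -1) = 0
  height(47) = 1 + max(0, -1) = 1
  height(33) = 1 + max(2, 1) = 3
Height = 3


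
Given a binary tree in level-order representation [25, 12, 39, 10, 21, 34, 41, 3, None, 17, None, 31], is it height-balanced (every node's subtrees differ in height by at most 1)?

Tree (level-order array): [25, 12, 39, 10, 21, 34, 41, 3, None, 17, None, 31]
Definition: a tree is height-balanced if, at every node, |h(left) - h(right)| <= 1 (empty subtree has height -1).
Bottom-up per-node check:
  node 3: h_left=-1, h_right=-1, diff=0 [OK], height=0
  node 10: h_left=0, h_right=-1, diff=1 [OK], height=1
  node 17: h_left=-1, h_right=-1, diff=0 [OK], height=0
  node 21: h_left=0, h_right=-1, diff=1 [OK], height=1
  node 12: h_left=1, h_right=1, diff=0 [OK], height=2
  node 31: h_left=-1, h_right=-1, diff=0 [OK], height=0
  node 34: h_left=0, h_right=-1, diff=1 [OK], height=1
  node 41: h_left=-1, h_right=-1, diff=0 [OK], height=0
  node 39: h_left=1, h_right=0, diff=1 [OK], height=2
  node 25: h_left=2, h_right=2, diff=0 [OK], height=3
All nodes satisfy the balance condition.
Result: Balanced


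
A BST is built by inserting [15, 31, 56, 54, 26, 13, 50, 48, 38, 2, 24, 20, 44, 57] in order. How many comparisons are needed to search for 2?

Search path for 2: 15 -> 13 -> 2
Found: True
Comparisons: 3


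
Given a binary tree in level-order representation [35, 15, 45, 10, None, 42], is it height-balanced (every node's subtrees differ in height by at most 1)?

Tree (level-order array): [35, 15, 45, 10, None, 42]
Definition: a tree is height-balanced if, at every node, |h(left) - h(right)| <= 1 (empty subtree has height -1).
Bottom-up per-node check:
  node 10: h_left=-1, h_right=-1, diff=0 [OK], height=0
  node 15: h_left=0, h_right=-1, diff=1 [OK], height=1
  node 42: h_left=-1, h_right=-1, diff=0 [OK], height=0
  node 45: h_left=0, h_right=-1, diff=1 [OK], height=1
  node 35: h_left=1, h_right=1, diff=0 [OK], height=2
All nodes satisfy the balance condition.
Result: Balanced


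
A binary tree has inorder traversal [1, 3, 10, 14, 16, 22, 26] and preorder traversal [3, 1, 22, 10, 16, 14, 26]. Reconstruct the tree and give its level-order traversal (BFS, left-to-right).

Inorder:  [1, 3, 10, 14, 16, 22, 26]
Preorder: [3, 1, 22, 10, 16, 14, 26]
Algorithm: preorder visits root first, so consume preorder in order;
for each root, split the current inorder slice at that value into
left-subtree inorder and right-subtree inorder, then recurse.
Recursive splits:
  root=3; inorder splits into left=[1], right=[10, 14, 16, 22, 26]
  root=1; inorder splits into left=[], right=[]
  root=22; inorder splits into left=[10, 14, 16], right=[26]
  root=10; inorder splits into left=[], right=[14, 16]
  root=16; inorder splits into left=[14], right=[]
  root=14; inorder splits into left=[], right=[]
  root=26; inorder splits into left=[], right=[]
Reconstructed level-order: [3, 1, 22, 10, 26, 16, 14]


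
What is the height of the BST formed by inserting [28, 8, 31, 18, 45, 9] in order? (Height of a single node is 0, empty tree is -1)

Insertion order: [28, 8, 31, 18, 45, 9]
Tree (level-order array): [28, 8, 31, None, 18, None, 45, 9]
Compute height bottom-up (empty subtree = -1):
  height(9) = 1 + max(-1, -1) = 0
  height(18) = 1 + max(0, -1) = 1
  height(8) = 1 + max(-1, 1) = 2
  height(45) = 1 + max(-1, -1) = 0
  height(31) = 1 + max(-1, 0) = 1
  height(28) = 1 + max(2, 1) = 3
Height = 3


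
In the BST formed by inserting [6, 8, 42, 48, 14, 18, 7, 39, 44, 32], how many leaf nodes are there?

Tree built from: [6, 8, 42, 48, 14, 18, 7, 39, 44, 32]
Tree (level-order array): [6, None, 8, 7, 42, None, None, 14, 48, None, 18, 44, None, None, 39, None, None, 32]
Rule: A leaf has 0 children.
Per-node child counts:
  node 6: 1 child(ren)
  node 8: 2 child(ren)
  node 7: 0 child(ren)
  node 42: 2 child(ren)
  node 14: 1 child(ren)
  node 18: 1 child(ren)
  node 39: 1 child(ren)
  node 32: 0 child(ren)
  node 48: 1 child(ren)
  node 44: 0 child(ren)
Matching nodes: [7, 32, 44]
Count of leaf nodes: 3


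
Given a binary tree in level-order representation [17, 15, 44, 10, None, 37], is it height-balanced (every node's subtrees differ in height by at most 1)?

Tree (level-order array): [17, 15, 44, 10, None, 37]
Definition: a tree is height-balanced if, at every node, |h(left) - h(right)| <= 1 (empty subtree has height -1).
Bottom-up per-node check:
  node 10: h_left=-1, h_right=-1, diff=0 [OK], height=0
  node 15: h_left=0, h_right=-1, diff=1 [OK], height=1
  node 37: h_left=-1, h_right=-1, diff=0 [OK], height=0
  node 44: h_left=0, h_right=-1, diff=1 [OK], height=1
  node 17: h_left=1, h_right=1, diff=0 [OK], height=2
All nodes satisfy the balance condition.
Result: Balanced


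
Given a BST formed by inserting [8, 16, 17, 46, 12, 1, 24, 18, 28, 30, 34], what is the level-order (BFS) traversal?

Tree insertion order: [8, 16, 17, 46, 12, 1, 24, 18, 28, 30, 34]
Tree (level-order array): [8, 1, 16, None, None, 12, 17, None, None, None, 46, 24, None, 18, 28, None, None, None, 30, None, 34]
BFS from the root, enqueuing left then right child of each popped node:
  queue [8] -> pop 8, enqueue [1, 16], visited so far: [8]
  queue [1, 16] -> pop 1, enqueue [none], visited so far: [8, 1]
  queue [16] -> pop 16, enqueue [12, 17], visited so far: [8, 1, 16]
  queue [12, 17] -> pop 12, enqueue [none], visited so far: [8, 1, 16, 12]
  queue [17] -> pop 17, enqueue [46], visited so far: [8, 1, 16, 12, 17]
  queue [46] -> pop 46, enqueue [24], visited so far: [8, 1, 16, 12, 17, 46]
  queue [24] -> pop 24, enqueue [18, 28], visited so far: [8, 1, 16, 12, 17, 46, 24]
  queue [18, 28] -> pop 18, enqueue [none], visited so far: [8, 1, 16, 12, 17, 46, 24, 18]
  queue [28] -> pop 28, enqueue [30], visited so far: [8, 1, 16, 12, 17, 46, 24, 18, 28]
  queue [30] -> pop 30, enqueue [34], visited so far: [8, 1, 16, 12, 17, 46, 24, 18, 28, 30]
  queue [34] -> pop 34, enqueue [none], visited so far: [8, 1, 16, 12, 17, 46, 24, 18, 28, 30, 34]
Result: [8, 1, 16, 12, 17, 46, 24, 18, 28, 30, 34]


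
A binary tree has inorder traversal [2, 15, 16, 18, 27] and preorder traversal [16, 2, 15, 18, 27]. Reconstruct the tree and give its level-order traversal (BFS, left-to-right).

Inorder:  [2, 15, 16, 18, 27]
Preorder: [16, 2, 15, 18, 27]
Algorithm: preorder visits root first, so consume preorder in order;
for each root, split the current inorder slice at that value into
left-subtree inorder and right-subtree inorder, then recurse.
Recursive splits:
  root=16; inorder splits into left=[2, 15], right=[18, 27]
  root=2; inorder splits into left=[], right=[15]
  root=15; inorder splits into left=[], right=[]
  root=18; inorder splits into left=[], right=[27]
  root=27; inorder splits into left=[], right=[]
Reconstructed level-order: [16, 2, 18, 15, 27]


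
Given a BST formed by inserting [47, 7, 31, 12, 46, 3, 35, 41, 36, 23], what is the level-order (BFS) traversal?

Tree insertion order: [47, 7, 31, 12, 46, 3, 35, 41, 36, 23]
Tree (level-order array): [47, 7, None, 3, 31, None, None, 12, 46, None, 23, 35, None, None, None, None, 41, 36]
BFS from the root, enqueuing left then right child of each popped node:
  queue [47] -> pop 47, enqueue [7], visited so far: [47]
  queue [7] -> pop 7, enqueue [3, 31], visited so far: [47, 7]
  queue [3, 31] -> pop 3, enqueue [none], visited so far: [47, 7, 3]
  queue [31] -> pop 31, enqueue [12, 46], visited so far: [47, 7, 3, 31]
  queue [12, 46] -> pop 12, enqueue [23], visited so far: [47, 7, 3, 31, 12]
  queue [46, 23] -> pop 46, enqueue [35], visited so far: [47, 7, 3, 31, 12, 46]
  queue [23, 35] -> pop 23, enqueue [none], visited so far: [47, 7, 3, 31, 12, 46, 23]
  queue [35] -> pop 35, enqueue [41], visited so far: [47, 7, 3, 31, 12, 46, 23, 35]
  queue [41] -> pop 41, enqueue [36], visited so far: [47, 7, 3, 31, 12, 46, 23, 35, 41]
  queue [36] -> pop 36, enqueue [none], visited so far: [47, 7, 3, 31, 12, 46, 23, 35, 41, 36]
Result: [47, 7, 3, 31, 12, 46, 23, 35, 41, 36]


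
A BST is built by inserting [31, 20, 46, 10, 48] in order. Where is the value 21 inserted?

Starting tree (level order): [31, 20, 46, 10, None, None, 48]
Insertion path: 31 -> 20
Result: insert 21 as right child of 20
Final tree (level order): [31, 20, 46, 10, 21, None, 48]


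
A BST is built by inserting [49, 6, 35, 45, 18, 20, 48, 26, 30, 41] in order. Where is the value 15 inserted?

Starting tree (level order): [49, 6, None, None, 35, 18, 45, None, 20, 41, 48, None, 26, None, None, None, None, None, 30]
Insertion path: 49 -> 6 -> 35 -> 18
Result: insert 15 as left child of 18
Final tree (level order): [49, 6, None, None, 35, 18, 45, 15, 20, 41, 48, None, None, None, 26, None, None, None, None, None, 30]


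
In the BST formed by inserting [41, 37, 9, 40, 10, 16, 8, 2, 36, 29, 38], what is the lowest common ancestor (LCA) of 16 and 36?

Tree insertion order: [41, 37, 9, 40, 10, 16, 8, 2, 36, 29, 38]
Tree (level-order array): [41, 37, None, 9, 40, 8, 10, 38, None, 2, None, None, 16, None, None, None, None, None, 36, 29]
In a BST, the LCA of p=16, q=36 is the first node v on the
root-to-leaf path with p <= v <= q (go left if both < v, right if both > v).
Walk from root:
  at 41: both 16 and 36 < 41, go left
  at 37: both 16 and 36 < 37, go left
  at 9: both 16 and 36 > 9, go right
  at 10: both 16 and 36 > 10, go right
  at 16: 16 <= 16 <= 36, this is the LCA
LCA = 16


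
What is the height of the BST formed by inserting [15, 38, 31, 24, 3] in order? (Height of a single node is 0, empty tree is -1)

Insertion order: [15, 38, 31, 24, 3]
Tree (level-order array): [15, 3, 38, None, None, 31, None, 24]
Compute height bottom-up (empty subtree = -1):
  height(3) = 1 + max(-1, -1) = 0
  height(24) = 1 + max(-1, -1) = 0
  height(31) = 1 + max(0, -1) = 1
  height(38) = 1 + max(1, -1) = 2
  height(15) = 1 + max(0, 2) = 3
Height = 3


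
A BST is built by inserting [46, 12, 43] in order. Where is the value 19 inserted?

Starting tree (level order): [46, 12, None, None, 43]
Insertion path: 46 -> 12 -> 43
Result: insert 19 as left child of 43
Final tree (level order): [46, 12, None, None, 43, 19]


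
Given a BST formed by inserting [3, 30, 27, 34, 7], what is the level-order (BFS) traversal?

Tree insertion order: [3, 30, 27, 34, 7]
Tree (level-order array): [3, None, 30, 27, 34, 7]
BFS from the root, enqueuing left then right child of each popped node:
  queue [3] -> pop 3, enqueue [30], visited so far: [3]
  queue [30] -> pop 30, enqueue [27, 34], visited so far: [3, 30]
  queue [27, 34] -> pop 27, enqueue [7], visited so far: [3, 30, 27]
  queue [34, 7] -> pop 34, enqueue [none], visited so far: [3, 30, 27, 34]
  queue [7] -> pop 7, enqueue [none], visited so far: [3, 30, 27, 34, 7]
Result: [3, 30, 27, 34, 7]


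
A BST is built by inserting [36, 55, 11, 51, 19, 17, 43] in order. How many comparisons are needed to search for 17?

Search path for 17: 36 -> 11 -> 19 -> 17
Found: True
Comparisons: 4


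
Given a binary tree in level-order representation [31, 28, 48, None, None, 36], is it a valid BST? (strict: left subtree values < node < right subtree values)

Level-order array: [31, 28, 48, None, None, 36]
Validate using subtree bounds (lo, hi): at each node, require lo < value < hi,
then recurse left with hi=value and right with lo=value.
Preorder trace (stopping at first violation):
  at node 31 with bounds (-inf, +inf): OK
  at node 28 with bounds (-inf, 31): OK
  at node 48 with bounds (31, +inf): OK
  at node 36 with bounds (31, 48): OK
No violation found at any node.
Result: Valid BST


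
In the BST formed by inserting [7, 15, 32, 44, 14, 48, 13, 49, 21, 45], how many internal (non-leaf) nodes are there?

Tree built from: [7, 15, 32, 44, 14, 48, 13, 49, 21, 45]
Tree (level-order array): [7, None, 15, 14, 32, 13, None, 21, 44, None, None, None, None, None, 48, 45, 49]
Rule: An internal node has at least one child.
Per-node child counts:
  node 7: 1 child(ren)
  node 15: 2 child(ren)
  node 14: 1 child(ren)
  node 13: 0 child(ren)
  node 32: 2 child(ren)
  node 21: 0 child(ren)
  node 44: 1 child(ren)
  node 48: 2 child(ren)
  node 45: 0 child(ren)
  node 49: 0 child(ren)
Matching nodes: [7, 15, 14, 32, 44, 48]
Count of internal (non-leaf) nodes: 6


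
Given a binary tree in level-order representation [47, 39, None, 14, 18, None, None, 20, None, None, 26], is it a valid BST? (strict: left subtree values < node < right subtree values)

Level-order array: [47, 39, None, 14, 18, None, None, 20, None, None, 26]
Validate using subtree bounds (lo, hi): at each node, require lo < value < hi,
then recurse left with hi=value and right with lo=value.
Preorder trace (stopping at first violation):
  at node 47 with bounds (-inf, +inf): OK
  at node 39 with bounds (-inf, 47): OK
  at node 14 with bounds (-inf, 39): OK
  at node 18 with bounds (39, 47): VIOLATION
Node 18 violates its bound: not (39 < 18 < 47).
Result: Not a valid BST


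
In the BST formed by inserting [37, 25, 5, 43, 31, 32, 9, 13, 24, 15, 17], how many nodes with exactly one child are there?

Tree built from: [37, 25, 5, 43, 31, 32, 9, 13, 24, 15, 17]
Tree (level-order array): [37, 25, 43, 5, 31, None, None, None, 9, None, 32, None, 13, None, None, None, 24, 15, None, None, 17]
Rule: These are nodes with exactly 1 non-null child.
Per-node child counts:
  node 37: 2 child(ren)
  node 25: 2 child(ren)
  node 5: 1 child(ren)
  node 9: 1 child(ren)
  node 13: 1 child(ren)
  node 24: 1 child(ren)
  node 15: 1 child(ren)
  node 17: 0 child(ren)
  node 31: 1 child(ren)
  node 32: 0 child(ren)
  node 43: 0 child(ren)
Matching nodes: [5, 9, 13, 24, 15, 31]
Count of nodes with exactly one child: 6


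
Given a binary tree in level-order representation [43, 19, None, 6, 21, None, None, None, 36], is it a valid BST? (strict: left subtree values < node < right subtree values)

Level-order array: [43, 19, None, 6, 21, None, None, None, 36]
Validate using subtree bounds (lo, hi): at each node, require lo < value < hi,
then recurse left with hi=value and right with lo=value.
Preorder trace (stopping at first violation):
  at node 43 with bounds (-inf, +inf): OK
  at node 19 with bounds (-inf, 43): OK
  at node 6 with bounds (-inf, 19): OK
  at node 21 with bounds (19, 43): OK
  at node 36 with bounds (21, 43): OK
No violation found at any node.
Result: Valid BST


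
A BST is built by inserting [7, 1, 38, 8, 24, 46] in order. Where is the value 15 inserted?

Starting tree (level order): [7, 1, 38, None, None, 8, 46, None, 24]
Insertion path: 7 -> 38 -> 8 -> 24
Result: insert 15 as left child of 24
Final tree (level order): [7, 1, 38, None, None, 8, 46, None, 24, None, None, 15]


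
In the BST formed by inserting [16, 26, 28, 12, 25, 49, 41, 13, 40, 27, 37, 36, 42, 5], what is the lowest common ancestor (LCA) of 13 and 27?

Tree insertion order: [16, 26, 28, 12, 25, 49, 41, 13, 40, 27, 37, 36, 42, 5]
Tree (level-order array): [16, 12, 26, 5, 13, 25, 28, None, None, None, None, None, None, 27, 49, None, None, 41, None, 40, 42, 37, None, None, None, 36]
In a BST, the LCA of p=13, q=27 is the first node v on the
root-to-leaf path with p <= v <= q (go left if both < v, right if both > v).
Walk from root:
  at 16: 13 <= 16 <= 27, this is the LCA
LCA = 16


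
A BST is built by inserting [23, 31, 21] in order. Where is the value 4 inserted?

Starting tree (level order): [23, 21, 31]
Insertion path: 23 -> 21
Result: insert 4 as left child of 21
Final tree (level order): [23, 21, 31, 4]


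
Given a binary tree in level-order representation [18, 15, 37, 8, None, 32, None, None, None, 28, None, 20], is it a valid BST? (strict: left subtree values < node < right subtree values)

Level-order array: [18, 15, 37, 8, None, 32, None, None, None, 28, None, 20]
Validate using subtree bounds (lo, hi): at each node, require lo < value < hi,
then recurse left with hi=value and right with lo=value.
Preorder trace (stopping at first violation):
  at node 18 with bounds (-inf, +inf): OK
  at node 15 with bounds (-inf, 18): OK
  at node 8 with bounds (-inf, 15): OK
  at node 37 with bounds (18, +inf): OK
  at node 32 with bounds (18, 37): OK
  at node 28 with bounds (18, 32): OK
  at node 20 with bounds (18, 28): OK
No violation found at any node.
Result: Valid BST


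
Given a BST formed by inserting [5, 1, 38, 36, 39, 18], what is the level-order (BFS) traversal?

Tree insertion order: [5, 1, 38, 36, 39, 18]
Tree (level-order array): [5, 1, 38, None, None, 36, 39, 18]
BFS from the root, enqueuing left then right child of each popped node:
  queue [5] -> pop 5, enqueue [1, 38], visited so far: [5]
  queue [1, 38] -> pop 1, enqueue [none], visited so far: [5, 1]
  queue [38] -> pop 38, enqueue [36, 39], visited so far: [5, 1, 38]
  queue [36, 39] -> pop 36, enqueue [18], visited so far: [5, 1, 38, 36]
  queue [39, 18] -> pop 39, enqueue [none], visited so far: [5, 1, 38, 36, 39]
  queue [18] -> pop 18, enqueue [none], visited so far: [5, 1, 38, 36, 39, 18]
Result: [5, 1, 38, 36, 39, 18]


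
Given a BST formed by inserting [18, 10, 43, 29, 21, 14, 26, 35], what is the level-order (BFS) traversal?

Tree insertion order: [18, 10, 43, 29, 21, 14, 26, 35]
Tree (level-order array): [18, 10, 43, None, 14, 29, None, None, None, 21, 35, None, 26]
BFS from the root, enqueuing left then right child of each popped node:
  queue [18] -> pop 18, enqueue [10, 43], visited so far: [18]
  queue [10, 43] -> pop 10, enqueue [14], visited so far: [18, 10]
  queue [43, 14] -> pop 43, enqueue [29], visited so far: [18, 10, 43]
  queue [14, 29] -> pop 14, enqueue [none], visited so far: [18, 10, 43, 14]
  queue [29] -> pop 29, enqueue [21, 35], visited so far: [18, 10, 43, 14, 29]
  queue [21, 35] -> pop 21, enqueue [26], visited so far: [18, 10, 43, 14, 29, 21]
  queue [35, 26] -> pop 35, enqueue [none], visited so far: [18, 10, 43, 14, 29, 21, 35]
  queue [26] -> pop 26, enqueue [none], visited so far: [18, 10, 43, 14, 29, 21, 35, 26]
Result: [18, 10, 43, 14, 29, 21, 35, 26]


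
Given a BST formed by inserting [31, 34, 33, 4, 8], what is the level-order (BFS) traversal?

Tree insertion order: [31, 34, 33, 4, 8]
Tree (level-order array): [31, 4, 34, None, 8, 33]
BFS from the root, enqueuing left then right child of each popped node:
  queue [31] -> pop 31, enqueue [4, 34], visited so far: [31]
  queue [4, 34] -> pop 4, enqueue [8], visited so far: [31, 4]
  queue [34, 8] -> pop 34, enqueue [33], visited so far: [31, 4, 34]
  queue [8, 33] -> pop 8, enqueue [none], visited so far: [31, 4, 34, 8]
  queue [33] -> pop 33, enqueue [none], visited so far: [31, 4, 34, 8, 33]
Result: [31, 4, 34, 8, 33]


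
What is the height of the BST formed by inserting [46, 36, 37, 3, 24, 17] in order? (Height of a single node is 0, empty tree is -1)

Insertion order: [46, 36, 37, 3, 24, 17]
Tree (level-order array): [46, 36, None, 3, 37, None, 24, None, None, 17]
Compute height bottom-up (empty subtree = -1):
  height(17) = 1 + max(-1, -1) = 0
  height(24) = 1 + max(0, -1) = 1
  height(3) = 1 + max(-1, 1) = 2
  height(37) = 1 + max(-1, -1) = 0
  height(36) = 1 + max(2, 0) = 3
  height(46) = 1 + max(3, -1) = 4
Height = 4


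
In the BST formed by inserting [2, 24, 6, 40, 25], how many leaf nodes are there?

Tree built from: [2, 24, 6, 40, 25]
Tree (level-order array): [2, None, 24, 6, 40, None, None, 25]
Rule: A leaf has 0 children.
Per-node child counts:
  node 2: 1 child(ren)
  node 24: 2 child(ren)
  node 6: 0 child(ren)
  node 40: 1 child(ren)
  node 25: 0 child(ren)
Matching nodes: [6, 25]
Count of leaf nodes: 2


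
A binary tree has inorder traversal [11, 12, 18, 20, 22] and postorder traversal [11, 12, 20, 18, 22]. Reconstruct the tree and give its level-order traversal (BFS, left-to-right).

Inorder:   [11, 12, 18, 20, 22]
Postorder: [11, 12, 20, 18, 22]
Algorithm: postorder visits root last, so walk postorder right-to-left;
each value is the root of the current inorder slice — split it at that
value, recurse on the right subtree first, then the left.
Recursive splits:
  root=22; inorder splits into left=[11, 12, 18, 20], right=[]
  root=18; inorder splits into left=[11, 12], right=[20]
  root=20; inorder splits into left=[], right=[]
  root=12; inorder splits into left=[11], right=[]
  root=11; inorder splits into left=[], right=[]
Reconstructed level-order: [22, 18, 12, 20, 11]


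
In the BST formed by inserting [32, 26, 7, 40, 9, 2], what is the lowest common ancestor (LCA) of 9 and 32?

Tree insertion order: [32, 26, 7, 40, 9, 2]
Tree (level-order array): [32, 26, 40, 7, None, None, None, 2, 9]
In a BST, the LCA of p=9, q=32 is the first node v on the
root-to-leaf path with p <= v <= q (go left if both < v, right if both > v).
Walk from root:
  at 32: 9 <= 32 <= 32, this is the LCA
LCA = 32


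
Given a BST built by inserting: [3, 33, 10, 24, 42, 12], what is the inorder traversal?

Tree insertion order: [3, 33, 10, 24, 42, 12]
Tree (level-order array): [3, None, 33, 10, 42, None, 24, None, None, 12]
Inorder traversal: [3, 10, 12, 24, 33, 42]


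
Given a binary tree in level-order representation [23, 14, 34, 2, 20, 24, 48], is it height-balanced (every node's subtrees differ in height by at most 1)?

Tree (level-order array): [23, 14, 34, 2, 20, 24, 48]
Definition: a tree is height-balanced if, at every node, |h(left) - h(right)| <= 1 (empty subtree has height -1).
Bottom-up per-node check:
  node 2: h_left=-1, h_right=-1, diff=0 [OK], height=0
  node 20: h_left=-1, h_right=-1, diff=0 [OK], height=0
  node 14: h_left=0, h_right=0, diff=0 [OK], height=1
  node 24: h_left=-1, h_right=-1, diff=0 [OK], height=0
  node 48: h_left=-1, h_right=-1, diff=0 [OK], height=0
  node 34: h_left=0, h_right=0, diff=0 [OK], height=1
  node 23: h_left=1, h_right=1, diff=0 [OK], height=2
All nodes satisfy the balance condition.
Result: Balanced


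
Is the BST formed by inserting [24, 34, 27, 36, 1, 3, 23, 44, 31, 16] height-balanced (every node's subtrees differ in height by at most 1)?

Tree (level-order array): [24, 1, 34, None, 3, 27, 36, None, 23, None, 31, None, 44, 16]
Definition: a tree is height-balanced if, at every node, |h(left) - h(right)| <= 1 (empty subtree has height -1).
Bottom-up per-node check:
  node 16: h_left=-1, h_right=-1, diff=0 [OK], height=0
  node 23: h_left=0, h_right=-1, diff=1 [OK], height=1
  node 3: h_left=-1, h_right=1, diff=2 [FAIL (|-1-1|=2 > 1)], height=2
  node 1: h_left=-1, h_right=2, diff=3 [FAIL (|-1-2|=3 > 1)], height=3
  node 31: h_left=-1, h_right=-1, diff=0 [OK], height=0
  node 27: h_left=-1, h_right=0, diff=1 [OK], height=1
  node 44: h_left=-1, h_right=-1, diff=0 [OK], height=0
  node 36: h_left=-1, h_right=0, diff=1 [OK], height=1
  node 34: h_left=1, h_right=1, diff=0 [OK], height=2
  node 24: h_left=3, h_right=2, diff=1 [OK], height=4
Node 3 violates the condition: |-1 - 1| = 2 > 1.
Result: Not balanced


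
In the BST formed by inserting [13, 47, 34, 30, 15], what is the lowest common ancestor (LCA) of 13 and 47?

Tree insertion order: [13, 47, 34, 30, 15]
Tree (level-order array): [13, None, 47, 34, None, 30, None, 15]
In a BST, the LCA of p=13, q=47 is the first node v on the
root-to-leaf path with p <= v <= q (go left if both < v, right if both > v).
Walk from root:
  at 13: 13 <= 13 <= 47, this is the LCA
LCA = 13


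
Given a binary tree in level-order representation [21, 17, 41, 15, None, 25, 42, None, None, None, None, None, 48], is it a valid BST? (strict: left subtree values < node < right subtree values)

Level-order array: [21, 17, 41, 15, None, 25, 42, None, None, None, None, None, 48]
Validate using subtree bounds (lo, hi): at each node, require lo < value < hi,
then recurse left with hi=value and right with lo=value.
Preorder trace (stopping at first violation):
  at node 21 with bounds (-inf, +inf): OK
  at node 17 with bounds (-inf, 21): OK
  at node 15 with bounds (-inf, 17): OK
  at node 41 with bounds (21, +inf): OK
  at node 25 with bounds (21, 41): OK
  at node 42 with bounds (41, +inf): OK
  at node 48 with bounds (42, +inf): OK
No violation found at any node.
Result: Valid BST


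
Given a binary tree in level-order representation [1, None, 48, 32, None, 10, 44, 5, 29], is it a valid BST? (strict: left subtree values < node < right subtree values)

Level-order array: [1, None, 48, 32, None, 10, 44, 5, 29]
Validate using subtree bounds (lo, hi): at each node, require lo < value < hi,
then recurse left with hi=value and right with lo=value.
Preorder trace (stopping at first violation):
  at node 1 with bounds (-inf, +inf): OK
  at node 48 with bounds (1, +inf): OK
  at node 32 with bounds (1, 48): OK
  at node 10 with bounds (1, 32): OK
  at node 5 with bounds (1, 10): OK
  at node 29 with bounds (10, 32): OK
  at node 44 with bounds (32, 48): OK
No violation found at any node.
Result: Valid BST


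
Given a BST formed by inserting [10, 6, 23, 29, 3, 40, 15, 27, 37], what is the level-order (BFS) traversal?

Tree insertion order: [10, 6, 23, 29, 3, 40, 15, 27, 37]
Tree (level-order array): [10, 6, 23, 3, None, 15, 29, None, None, None, None, 27, 40, None, None, 37]
BFS from the root, enqueuing left then right child of each popped node:
  queue [10] -> pop 10, enqueue [6, 23], visited so far: [10]
  queue [6, 23] -> pop 6, enqueue [3], visited so far: [10, 6]
  queue [23, 3] -> pop 23, enqueue [15, 29], visited so far: [10, 6, 23]
  queue [3, 15, 29] -> pop 3, enqueue [none], visited so far: [10, 6, 23, 3]
  queue [15, 29] -> pop 15, enqueue [none], visited so far: [10, 6, 23, 3, 15]
  queue [29] -> pop 29, enqueue [27, 40], visited so far: [10, 6, 23, 3, 15, 29]
  queue [27, 40] -> pop 27, enqueue [none], visited so far: [10, 6, 23, 3, 15, 29, 27]
  queue [40] -> pop 40, enqueue [37], visited so far: [10, 6, 23, 3, 15, 29, 27, 40]
  queue [37] -> pop 37, enqueue [none], visited so far: [10, 6, 23, 3, 15, 29, 27, 40, 37]
Result: [10, 6, 23, 3, 15, 29, 27, 40, 37]


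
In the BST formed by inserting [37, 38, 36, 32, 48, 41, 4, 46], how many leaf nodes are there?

Tree built from: [37, 38, 36, 32, 48, 41, 4, 46]
Tree (level-order array): [37, 36, 38, 32, None, None, 48, 4, None, 41, None, None, None, None, 46]
Rule: A leaf has 0 children.
Per-node child counts:
  node 37: 2 child(ren)
  node 36: 1 child(ren)
  node 32: 1 child(ren)
  node 4: 0 child(ren)
  node 38: 1 child(ren)
  node 48: 1 child(ren)
  node 41: 1 child(ren)
  node 46: 0 child(ren)
Matching nodes: [4, 46]
Count of leaf nodes: 2


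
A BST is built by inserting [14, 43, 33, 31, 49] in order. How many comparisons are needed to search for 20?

Search path for 20: 14 -> 43 -> 33 -> 31
Found: False
Comparisons: 4


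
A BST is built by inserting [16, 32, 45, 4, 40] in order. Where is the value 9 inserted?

Starting tree (level order): [16, 4, 32, None, None, None, 45, 40]
Insertion path: 16 -> 4
Result: insert 9 as right child of 4
Final tree (level order): [16, 4, 32, None, 9, None, 45, None, None, 40]


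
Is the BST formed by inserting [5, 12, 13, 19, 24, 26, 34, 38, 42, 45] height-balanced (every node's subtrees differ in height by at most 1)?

Tree (level-order array): [5, None, 12, None, 13, None, 19, None, 24, None, 26, None, 34, None, 38, None, 42, None, 45]
Definition: a tree is height-balanced if, at every node, |h(left) - h(right)| <= 1 (empty subtree has height -1).
Bottom-up per-node check:
  node 45: h_left=-1, h_right=-1, diff=0 [OK], height=0
  node 42: h_left=-1, h_right=0, diff=1 [OK], height=1
  node 38: h_left=-1, h_right=1, diff=2 [FAIL (|-1-1|=2 > 1)], height=2
  node 34: h_left=-1, h_right=2, diff=3 [FAIL (|-1-2|=3 > 1)], height=3
  node 26: h_left=-1, h_right=3, diff=4 [FAIL (|-1-3|=4 > 1)], height=4
  node 24: h_left=-1, h_right=4, diff=5 [FAIL (|-1-4|=5 > 1)], height=5
  node 19: h_left=-1, h_right=5, diff=6 [FAIL (|-1-5|=6 > 1)], height=6
  node 13: h_left=-1, h_right=6, diff=7 [FAIL (|-1-6|=7 > 1)], height=7
  node 12: h_left=-1, h_right=7, diff=8 [FAIL (|-1-7|=8 > 1)], height=8
  node 5: h_left=-1, h_right=8, diff=9 [FAIL (|-1-8|=9 > 1)], height=9
Node 38 violates the condition: |-1 - 1| = 2 > 1.
Result: Not balanced


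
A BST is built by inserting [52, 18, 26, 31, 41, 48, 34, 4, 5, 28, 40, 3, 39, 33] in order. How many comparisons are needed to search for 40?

Search path for 40: 52 -> 18 -> 26 -> 31 -> 41 -> 34 -> 40
Found: True
Comparisons: 7


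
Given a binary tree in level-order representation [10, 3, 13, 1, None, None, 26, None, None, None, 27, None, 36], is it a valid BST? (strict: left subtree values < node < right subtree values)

Level-order array: [10, 3, 13, 1, None, None, 26, None, None, None, 27, None, 36]
Validate using subtree bounds (lo, hi): at each node, require lo < value < hi,
then recurse left with hi=value and right with lo=value.
Preorder trace (stopping at first violation):
  at node 10 with bounds (-inf, +inf): OK
  at node 3 with bounds (-inf, 10): OK
  at node 1 with bounds (-inf, 3): OK
  at node 13 with bounds (10, +inf): OK
  at node 26 with bounds (13, +inf): OK
  at node 27 with bounds (26, +inf): OK
  at node 36 with bounds (27, +inf): OK
No violation found at any node.
Result: Valid BST


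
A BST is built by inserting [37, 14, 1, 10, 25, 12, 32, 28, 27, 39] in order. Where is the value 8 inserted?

Starting tree (level order): [37, 14, 39, 1, 25, None, None, None, 10, None, 32, None, 12, 28, None, None, None, 27]
Insertion path: 37 -> 14 -> 1 -> 10
Result: insert 8 as left child of 10
Final tree (level order): [37, 14, 39, 1, 25, None, None, None, 10, None, 32, 8, 12, 28, None, None, None, None, None, 27]


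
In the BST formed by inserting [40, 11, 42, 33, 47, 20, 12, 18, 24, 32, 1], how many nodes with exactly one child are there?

Tree built from: [40, 11, 42, 33, 47, 20, 12, 18, 24, 32, 1]
Tree (level-order array): [40, 11, 42, 1, 33, None, 47, None, None, 20, None, None, None, 12, 24, None, 18, None, 32]
Rule: These are nodes with exactly 1 non-null child.
Per-node child counts:
  node 40: 2 child(ren)
  node 11: 2 child(ren)
  node 1: 0 child(ren)
  node 33: 1 child(ren)
  node 20: 2 child(ren)
  node 12: 1 child(ren)
  node 18: 0 child(ren)
  node 24: 1 child(ren)
  node 32: 0 child(ren)
  node 42: 1 child(ren)
  node 47: 0 child(ren)
Matching nodes: [33, 12, 24, 42]
Count of nodes with exactly one child: 4


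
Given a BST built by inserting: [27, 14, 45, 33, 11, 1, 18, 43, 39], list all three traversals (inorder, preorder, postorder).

Tree insertion order: [27, 14, 45, 33, 11, 1, 18, 43, 39]
Tree (level-order array): [27, 14, 45, 11, 18, 33, None, 1, None, None, None, None, 43, None, None, 39]
Inorder (L, root, R): [1, 11, 14, 18, 27, 33, 39, 43, 45]
Preorder (root, L, R): [27, 14, 11, 1, 18, 45, 33, 43, 39]
Postorder (L, R, root): [1, 11, 18, 14, 39, 43, 33, 45, 27]


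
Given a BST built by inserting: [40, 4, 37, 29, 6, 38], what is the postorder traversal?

Tree insertion order: [40, 4, 37, 29, 6, 38]
Tree (level-order array): [40, 4, None, None, 37, 29, 38, 6]
Postorder traversal: [6, 29, 38, 37, 4, 40]


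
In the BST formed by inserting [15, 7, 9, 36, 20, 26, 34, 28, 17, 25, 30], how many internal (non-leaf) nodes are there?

Tree built from: [15, 7, 9, 36, 20, 26, 34, 28, 17, 25, 30]
Tree (level-order array): [15, 7, 36, None, 9, 20, None, None, None, 17, 26, None, None, 25, 34, None, None, 28, None, None, 30]
Rule: An internal node has at least one child.
Per-node child counts:
  node 15: 2 child(ren)
  node 7: 1 child(ren)
  node 9: 0 child(ren)
  node 36: 1 child(ren)
  node 20: 2 child(ren)
  node 17: 0 child(ren)
  node 26: 2 child(ren)
  node 25: 0 child(ren)
  node 34: 1 child(ren)
  node 28: 1 child(ren)
  node 30: 0 child(ren)
Matching nodes: [15, 7, 36, 20, 26, 34, 28]
Count of internal (non-leaf) nodes: 7


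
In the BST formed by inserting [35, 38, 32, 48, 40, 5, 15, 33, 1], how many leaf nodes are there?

Tree built from: [35, 38, 32, 48, 40, 5, 15, 33, 1]
Tree (level-order array): [35, 32, 38, 5, 33, None, 48, 1, 15, None, None, 40]
Rule: A leaf has 0 children.
Per-node child counts:
  node 35: 2 child(ren)
  node 32: 2 child(ren)
  node 5: 2 child(ren)
  node 1: 0 child(ren)
  node 15: 0 child(ren)
  node 33: 0 child(ren)
  node 38: 1 child(ren)
  node 48: 1 child(ren)
  node 40: 0 child(ren)
Matching nodes: [1, 15, 33, 40]
Count of leaf nodes: 4


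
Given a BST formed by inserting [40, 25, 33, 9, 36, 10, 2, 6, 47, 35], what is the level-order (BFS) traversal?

Tree insertion order: [40, 25, 33, 9, 36, 10, 2, 6, 47, 35]
Tree (level-order array): [40, 25, 47, 9, 33, None, None, 2, 10, None, 36, None, 6, None, None, 35]
BFS from the root, enqueuing left then right child of each popped node:
  queue [40] -> pop 40, enqueue [25, 47], visited so far: [40]
  queue [25, 47] -> pop 25, enqueue [9, 33], visited so far: [40, 25]
  queue [47, 9, 33] -> pop 47, enqueue [none], visited so far: [40, 25, 47]
  queue [9, 33] -> pop 9, enqueue [2, 10], visited so far: [40, 25, 47, 9]
  queue [33, 2, 10] -> pop 33, enqueue [36], visited so far: [40, 25, 47, 9, 33]
  queue [2, 10, 36] -> pop 2, enqueue [6], visited so far: [40, 25, 47, 9, 33, 2]
  queue [10, 36, 6] -> pop 10, enqueue [none], visited so far: [40, 25, 47, 9, 33, 2, 10]
  queue [36, 6] -> pop 36, enqueue [35], visited so far: [40, 25, 47, 9, 33, 2, 10, 36]
  queue [6, 35] -> pop 6, enqueue [none], visited so far: [40, 25, 47, 9, 33, 2, 10, 36, 6]
  queue [35] -> pop 35, enqueue [none], visited so far: [40, 25, 47, 9, 33, 2, 10, 36, 6, 35]
Result: [40, 25, 47, 9, 33, 2, 10, 36, 6, 35]


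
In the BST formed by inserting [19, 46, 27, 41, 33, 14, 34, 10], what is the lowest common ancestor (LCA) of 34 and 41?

Tree insertion order: [19, 46, 27, 41, 33, 14, 34, 10]
Tree (level-order array): [19, 14, 46, 10, None, 27, None, None, None, None, 41, 33, None, None, 34]
In a BST, the LCA of p=34, q=41 is the first node v on the
root-to-leaf path with p <= v <= q (go left if both < v, right if both > v).
Walk from root:
  at 19: both 34 and 41 > 19, go right
  at 46: both 34 and 41 < 46, go left
  at 27: both 34 and 41 > 27, go right
  at 41: 34 <= 41 <= 41, this is the LCA
LCA = 41


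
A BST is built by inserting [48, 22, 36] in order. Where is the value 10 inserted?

Starting tree (level order): [48, 22, None, None, 36]
Insertion path: 48 -> 22
Result: insert 10 as left child of 22
Final tree (level order): [48, 22, None, 10, 36]


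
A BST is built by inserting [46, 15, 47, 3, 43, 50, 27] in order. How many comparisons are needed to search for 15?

Search path for 15: 46 -> 15
Found: True
Comparisons: 2


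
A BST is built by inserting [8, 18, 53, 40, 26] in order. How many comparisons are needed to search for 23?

Search path for 23: 8 -> 18 -> 53 -> 40 -> 26
Found: False
Comparisons: 5


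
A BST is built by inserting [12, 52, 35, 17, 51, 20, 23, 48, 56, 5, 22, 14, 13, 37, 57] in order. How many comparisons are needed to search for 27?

Search path for 27: 12 -> 52 -> 35 -> 17 -> 20 -> 23
Found: False
Comparisons: 6


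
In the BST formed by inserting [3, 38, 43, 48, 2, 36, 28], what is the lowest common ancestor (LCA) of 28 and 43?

Tree insertion order: [3, 38, 43, 48, 2, 36, 28]
Tree (level-order array): [3, 2, 38, None, None, 36, 43, 28, None, None, 48]
In a BST, the LCA of p=28, q=43 is the first node v on the
root-to-leaf path with p <= v <= q (go left if both < v, right if both > v).
Walk from root:
  at 3: both 28 and 43 > 3, go right
  at 38: 28 <= 38 <= 43, this is the LCA
LCA = 38


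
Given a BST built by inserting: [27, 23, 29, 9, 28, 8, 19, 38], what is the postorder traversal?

Tree insertion order: [27, 23, 29, 9, 28, 8, 19, 38]
Tree (level-order array): [27, 23, 29, 9, None, 28, 38, 8, 19]
Postorder traversal: [8, 19, 9, 23, 28, 38, 29, 27]


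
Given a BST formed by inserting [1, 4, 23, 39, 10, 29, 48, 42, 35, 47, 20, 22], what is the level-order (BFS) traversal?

Tree insertion order: [1, 4, 23, 39, 10, 29, 48, 42, 35, 47, 20, 22]
Tree (level-order array): [1, None, 4, None, 23, 10, 39, None, 20, 29, 48, None, 22, None, 35, 42, None, None, None, None, None, None, 47]
BFS from the root, enqueuing left then right child of each popped node:
  queue [1] -> pop 1, enqueue [4], visited so far: [1]
  queue [4] -> pop 4, enqueue [23], visited so far: [1, 4]
  queue [23] -> pop 23, enqueue [10, 39], visited so far: [1, 4, 23]
  queue [10, 39] -> pop 10, enqueue [20], visited so far: [1, 4, 23, 10]
  queue [39, 20] -> pop 39, enqueue [29, 48], visited so far: [1, 4, 23, 10, 39]
  queue [20, 29, 48] -> pop 20, enqueue [22], visited so far: [1, 4, 23, 10, 39, 20]
  queue [29, 48, 22] -> pop 29, enqueue [35], visited so far: [1, 4, 23, 10, 39, 20, 29]
  queue [48, 22, 35] -> pop 48, enqueue [42], visited so far: [1, 4, 23, 10, 39, 20, 29, 48]
  queue [22, 35, 42] -> pop 22, enqueue [none], visited so far: [1, 4, 23, 10, 39, 20, 29, 48, 22]
  queue [35, 42] -> pop 35, enqueue [none], visited so far: [1, 4, 23, 10, 39, 20, 29, 48, 22, 35]
  queue [42] -> pop 42, enqueue [47], visited so far: [1, 4, 23, 10, 39, 20, 29, 48, 22, 35, 42]
  queue [47] -> pop 47, enqueue [none], visited so far: [1, 4, 23, 10, 39, 20, 29, 48, 22, 35, 42, 47]
Result: [1, 4, 23, 10, 39, 20, 29, 48, 22, 35, 42, 47]
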